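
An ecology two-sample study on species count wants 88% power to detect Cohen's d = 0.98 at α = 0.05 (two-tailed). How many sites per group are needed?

z_{α/2} = 1.96, z_β = Φ⁻¹(0.88) = 1.175. For large effect (d = 0.98): n per group = 2(z_{α/2} + z_β)²/d² = 2(1.96 + 1.175)²/0.98² = 20.5 → 21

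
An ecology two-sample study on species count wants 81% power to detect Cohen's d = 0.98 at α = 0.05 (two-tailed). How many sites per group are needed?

z_{α/2} = 1.96, z_β = Φ⁻¹(0.81) = 0.878. For large effect (d = 0.98): n per group = 2(z_{α/2} + z_β)²/d² = 2(1.96 + 0.878)²/0.98² = 16.8 → 17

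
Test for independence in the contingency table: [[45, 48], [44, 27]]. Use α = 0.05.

χ² = 2.994. df = 1, critical = 3.841. Fail to reject H₀. No evidence of dependence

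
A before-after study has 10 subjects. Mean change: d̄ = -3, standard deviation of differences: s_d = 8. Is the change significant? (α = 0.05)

t = d̄/(s_d/√n) = -3/(8/√10) = -1.186. df = 9, critical t = ±2.262. Fail to reject H₀.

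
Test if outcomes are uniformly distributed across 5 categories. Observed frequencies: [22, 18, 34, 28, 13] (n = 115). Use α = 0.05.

Expected = 23 each. χ² = Σ(O-E)²/E = 11.826. df = 4, critical value = 9.488. Reject H₀.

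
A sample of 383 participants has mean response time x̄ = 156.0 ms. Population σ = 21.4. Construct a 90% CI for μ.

CI = x̄ ± z*(σ/√n) = 156.0 ± 1.645(21.4/√383) = 156.0 ± 1.8 = (154.2, 157.8)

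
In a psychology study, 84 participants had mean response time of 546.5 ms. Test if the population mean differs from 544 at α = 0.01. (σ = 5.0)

z = (x̄ - μ₀)/(σ/√n) = (546.5 - 544)/(5.0/√84) = 4.583. Critical value: ±2.576. Since |4.583| > 2.576, Reject H₀.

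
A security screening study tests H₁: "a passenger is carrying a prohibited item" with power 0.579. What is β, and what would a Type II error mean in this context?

β = 1 - power = 1 - 0.579 = 0.421. A Type II error is failing to reject H₀ when H₀ is false (false negative) — here, failing to conclude that a passenger is carrying a prohibited item when in fact it is true. Consequence: letting a prohibited item through — security breach.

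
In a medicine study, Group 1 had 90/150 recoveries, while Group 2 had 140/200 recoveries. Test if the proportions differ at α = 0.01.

p̂₁ = 0.6, p̂₂ = 0.7, pooled p̂ = 0.657. z = -1.95. Critical: ±2.576. Fail to reject H₀.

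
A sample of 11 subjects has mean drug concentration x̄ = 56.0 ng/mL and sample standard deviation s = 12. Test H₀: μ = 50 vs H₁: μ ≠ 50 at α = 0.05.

t = (x̄ - μ₀)/(s/√n) = (56.0 - 50)/(12/√11) = 1.658. df = 10, critical t = ±2.228. Fail to reject H₀.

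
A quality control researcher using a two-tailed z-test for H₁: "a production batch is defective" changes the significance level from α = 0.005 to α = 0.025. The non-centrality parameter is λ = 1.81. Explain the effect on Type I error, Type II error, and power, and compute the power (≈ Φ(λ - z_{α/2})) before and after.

Increasing α from 0.005 to 0.025:
• Type I error rate increases (α is the Type I rate by definition).
• Critical value moves from z_{α/2} = 2.807 to 2.241, so power = Φ(λ - z_{α/2}) goes from Φ(1.81 - 2.807) = 0.159 to Φ(1.81 - 2.241) = 0.333.
• Type II error rate β = 1 - power therefore decreases (0.841 → 0.667).
Appropriate when false negatives are costly — here, shipping a defective batch — faulty products reach customers.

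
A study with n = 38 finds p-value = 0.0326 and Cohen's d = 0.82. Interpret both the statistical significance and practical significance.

Statistically significant (p = 0.0326 < 0.05). Cohen's d = 0.82 indicates a large effect size. Both statistical and practical significance should be considered.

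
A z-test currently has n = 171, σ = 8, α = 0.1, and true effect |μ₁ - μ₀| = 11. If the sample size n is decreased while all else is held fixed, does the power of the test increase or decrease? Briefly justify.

Power decreases: a smaller n inflates the standard error σ/√n, pulling the sampling distribution under H₁ back toward the critical value.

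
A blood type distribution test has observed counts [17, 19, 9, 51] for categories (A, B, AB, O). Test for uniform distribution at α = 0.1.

Expected = 24 each. χ² = Σ(O-E)²/E = 42.833. df = 3, critical value = 6.251. Reject H₀.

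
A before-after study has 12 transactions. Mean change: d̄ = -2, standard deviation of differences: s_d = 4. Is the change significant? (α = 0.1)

t = d̄/(s_d/√n) = -2/(4/√12) = -1.732. df = 11, critical t = ±1.796. Fail to reject H₀.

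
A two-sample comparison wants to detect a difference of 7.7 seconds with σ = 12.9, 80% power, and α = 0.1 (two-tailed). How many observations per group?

n per group = 2(z_α/2 + z_β)²σ²/d² = 2×(1.645 + 0.84)²×12.9²/7.7² = 34.7 → n = 35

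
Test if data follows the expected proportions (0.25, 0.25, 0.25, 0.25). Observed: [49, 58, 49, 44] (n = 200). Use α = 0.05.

Expected: [50.0, 50.0, 50.0, 50.0]. χ² = 2.04. df = 3, critical = 7.815. Fail to reject H₀.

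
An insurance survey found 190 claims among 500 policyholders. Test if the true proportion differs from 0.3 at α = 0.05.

p̂ = 0.38, p₀ = 0.3. z = (p̂ - p₀)/√(p₀(1-p₀)/n) = 3.904. Critical: ±1.96. Reject H₀.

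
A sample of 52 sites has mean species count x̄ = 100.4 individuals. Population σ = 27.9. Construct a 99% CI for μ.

CI = x̄ ± z*(σ/√n) = 100.4 ± 2.576(27.9/√52) = 100.4 ± 9.97 = (90.43, 110.37)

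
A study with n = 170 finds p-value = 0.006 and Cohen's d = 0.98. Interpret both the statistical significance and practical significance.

Statistically significant (p = 0.006 < 0.05). Cohen's d = 0.98 indicates a large effect size. Both statistical and practical significance should be considered.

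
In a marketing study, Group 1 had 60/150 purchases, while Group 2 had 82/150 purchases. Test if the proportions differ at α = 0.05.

p̂₁ = 0.4, p̂₂ = 0.547, pooled p̂ = 0.473. z = -2.544. Critical: ±1.96. Reject H₀.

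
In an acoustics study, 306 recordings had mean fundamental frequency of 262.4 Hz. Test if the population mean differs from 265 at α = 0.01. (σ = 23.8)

z = (x̄ - μ₀)/(σ/√n) = (262.4 - 265)/(23.8/√306) = -1.911. Critical value: ±2.576. Since |-1.911| ≤ 2.576, Fail to reject H₀.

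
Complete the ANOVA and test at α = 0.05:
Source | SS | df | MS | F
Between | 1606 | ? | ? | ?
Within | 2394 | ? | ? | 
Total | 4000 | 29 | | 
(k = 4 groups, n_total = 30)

df_between = 3, df_within = 26. MS_between = 535.33, MS_within = 92.08. F = 5.814, F_crit ≈ 2.975. Reject H₀.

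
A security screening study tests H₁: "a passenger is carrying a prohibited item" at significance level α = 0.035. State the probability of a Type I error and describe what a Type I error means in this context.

P(Type I error) = α = 0.035. A Type I error is rejecting H₀ when H₀ is actually true (false positive) — here, concluding that a passenger is carrying a prohibited item when in fact this is not the case. Consequence: detaining an innocent passenger — delay and inconvenience.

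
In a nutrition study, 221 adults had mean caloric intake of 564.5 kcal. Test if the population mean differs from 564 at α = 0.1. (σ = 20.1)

z = (x̄ - μ₀)/(σ/√n) = (564.5 - 564)/(20.1/√221) = 0.37. Critical value: ±1.645. Since |0.37| ≤ 1.645, Fail to reject H₀.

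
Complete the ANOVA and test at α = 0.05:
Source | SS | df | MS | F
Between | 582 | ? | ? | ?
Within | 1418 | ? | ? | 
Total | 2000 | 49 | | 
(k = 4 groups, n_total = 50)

df_between = 3, df_within = 46. MS_between = 194.0, MS_within = 30.83. F = 6.293, F_crit ≈ 2.807. Reject H₀.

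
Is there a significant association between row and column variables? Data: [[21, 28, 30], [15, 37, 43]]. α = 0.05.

χ² = 3.116. df = 2, critical = 5.991. Fail to reject H₀. No evidence of dependence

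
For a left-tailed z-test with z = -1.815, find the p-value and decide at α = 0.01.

p = P(Z < -1.815) = Φ(-1.815) ≈ 0.0348. Since p ≥ 0.01, fail to reject H₀ (not significant) at α = 0.01.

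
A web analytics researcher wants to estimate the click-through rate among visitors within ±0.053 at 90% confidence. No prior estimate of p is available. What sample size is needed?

Conservative approach: use p = 0.5 (maximizes p(1-p) = 0.25). n = z²(0.25)/E² = 1.645²×0.25/0.053² = 240.8 → n = 241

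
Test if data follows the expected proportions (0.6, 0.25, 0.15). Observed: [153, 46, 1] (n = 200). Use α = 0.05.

Expected: [120.0, 50.0, 30.0]. χ² = 37.428. df = 2, critical = 5.991. Reject H₀.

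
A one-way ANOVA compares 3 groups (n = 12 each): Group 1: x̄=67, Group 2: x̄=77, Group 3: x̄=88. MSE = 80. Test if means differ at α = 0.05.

Grand mean = 77.33. SS_between = 2648.0, MS_between = 1324.0. F = 16.55, F_crit ≈ 3.285. Reject H₀.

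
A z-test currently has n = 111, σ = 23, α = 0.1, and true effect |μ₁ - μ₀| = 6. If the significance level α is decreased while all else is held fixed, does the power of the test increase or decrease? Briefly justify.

Power decreases: a smaller α raises the critical value, so less of the H₁ sampling distribution falls in the rejection region.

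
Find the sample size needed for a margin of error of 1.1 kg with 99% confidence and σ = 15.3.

n = (z*σ/E)² = (2.576×15.3/1.1)² = 1283.8 → n = 1284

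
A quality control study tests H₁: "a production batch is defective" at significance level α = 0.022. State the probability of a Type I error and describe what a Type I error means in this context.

P(Type I error) = α = 0.022. A Type I error is rejecting H₀ when H₀ is actually true (false positive) — here, concluding that a production batch is defective when in fact this is not the case. Consequence: scrapping a good batch — wasted material and cost for no reason.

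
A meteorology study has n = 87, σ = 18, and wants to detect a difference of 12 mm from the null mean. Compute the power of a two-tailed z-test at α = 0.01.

SE = σ/√n = 18/√87 = 1.93. Non-centrality λ = d/SE = 12/1.93 = 6.218. Power ≈ Φ(λ - z_{α/2}) = Φ(6.218 - 2.576) = Φ(3.642) = 1.0.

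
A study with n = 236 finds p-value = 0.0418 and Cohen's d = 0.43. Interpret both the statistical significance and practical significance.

Statistically significant (p = 0.0418 < 0.05). Cohen's d = 0.43 indicates a small effect size. Both statistical and practical significance should be considered.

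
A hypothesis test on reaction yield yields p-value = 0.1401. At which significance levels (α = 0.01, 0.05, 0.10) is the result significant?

p = 0.1401. Not significant at any of the given levels.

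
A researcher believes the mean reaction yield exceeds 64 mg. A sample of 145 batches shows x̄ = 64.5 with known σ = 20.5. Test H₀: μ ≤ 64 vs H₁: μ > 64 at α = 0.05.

z = 0.294. Critical value: 1.645. Fail to reject H₀.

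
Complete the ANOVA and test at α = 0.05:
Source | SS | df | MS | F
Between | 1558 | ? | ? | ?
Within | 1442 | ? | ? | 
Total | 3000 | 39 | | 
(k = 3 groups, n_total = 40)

df_between = 2, df_within = 37. MS_between = 779.0, MS_within = 38.97. F = 19.988, F_crit ≈ 3.252. Reject H₀.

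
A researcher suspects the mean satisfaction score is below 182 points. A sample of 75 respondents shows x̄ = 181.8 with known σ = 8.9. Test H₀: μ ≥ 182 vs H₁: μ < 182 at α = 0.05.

z = -0.195. Critical value: -1.645. Fail to reject H₀.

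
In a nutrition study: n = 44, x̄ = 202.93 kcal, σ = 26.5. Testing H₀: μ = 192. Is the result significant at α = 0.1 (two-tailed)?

z = (202.93 - 192)/(26.5/√44) = 2.736. Since |z| > 1.645, significant at α = 0.1.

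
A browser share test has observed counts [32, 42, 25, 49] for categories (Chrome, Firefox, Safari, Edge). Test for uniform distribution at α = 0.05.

Expected = 37 each. χ² = Σ(O-E)²/E = 9.135. df = 3, critical value = 7.815. Reject H₀.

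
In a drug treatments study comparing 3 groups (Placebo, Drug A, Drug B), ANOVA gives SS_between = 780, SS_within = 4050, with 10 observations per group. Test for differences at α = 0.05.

df_between = 2, df_within = 27. F = MS_between/MS_within = 390.0/150.0 = 2.6. F_crit ≈ 3.354. Fail to reject H₀.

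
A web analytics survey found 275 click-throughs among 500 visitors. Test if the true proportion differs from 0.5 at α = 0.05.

p̂ = 0.55, p₀ = 0.5. z = (p̂ - p₀)/√(p₀(1-p₀)/n) = 2.236. Critical: ±1.96. Reject H₀.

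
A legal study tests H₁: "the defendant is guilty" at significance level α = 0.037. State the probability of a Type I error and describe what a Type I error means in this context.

P(Type I error) = α = 0.037. A Type I error is rejecting H₀ when H₀ is actually true (false positive) — here, concluding that the defendant is guilty when in fact this is not the case. Consequence: convicting an innocent person.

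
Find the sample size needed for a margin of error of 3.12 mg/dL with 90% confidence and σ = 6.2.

n = (z*σ/E)² = (1.645×6.2/3.12)² = 10.7 → n = 11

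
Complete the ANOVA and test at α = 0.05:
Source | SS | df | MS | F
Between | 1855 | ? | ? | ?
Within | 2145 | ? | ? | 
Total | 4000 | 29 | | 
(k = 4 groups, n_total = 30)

df_between = 3, df_within = 26. MS_between = 618.33, MS_within = 82.5. F = 7.495, F_crit ≈ 2.975. Reject H₀.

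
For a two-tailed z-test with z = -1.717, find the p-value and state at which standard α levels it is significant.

p = 2·P(Z > |-1.717|) = 2·(1 - Φ(1.717)) ≈ 0.086. Significant at α = 0.1.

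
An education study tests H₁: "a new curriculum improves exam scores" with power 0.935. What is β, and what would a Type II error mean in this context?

β = 1 - power = 1 - 0.935 = 0.065. A Type II error is failing to reject H₀ when H₀ is false (false negative) — here, failing to conclude that a new curriculum improves exam scores when in fact it is true. Consequence: keeping the old curriculum when the new one would have helped students.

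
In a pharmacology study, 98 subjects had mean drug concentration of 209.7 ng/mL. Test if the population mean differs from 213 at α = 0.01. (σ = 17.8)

z = (x̄ - μ₀)/(σ/√n) = (209.7 - 213)/(17.8/√98) = -1.835. Critical value: ±2.576. Since |-1.835| ≤ 2.576, Fail to reject H₀.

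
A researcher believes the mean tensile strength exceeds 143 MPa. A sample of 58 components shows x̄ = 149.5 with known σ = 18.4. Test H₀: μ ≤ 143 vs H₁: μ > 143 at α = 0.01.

z = 2.69. Critical value: 2.33. Reject H₀.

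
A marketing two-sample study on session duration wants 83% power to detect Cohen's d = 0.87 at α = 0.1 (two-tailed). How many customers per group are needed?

z_{α/2} = 1.645, z_β = Φ⁻¹(0.83) = 0.954. For large effect (d = 0.87): n per group = 2(z_{α/2} + z_β)²/d² = 2(1.645 + 0.954)²/0.87² = 17.8 → 18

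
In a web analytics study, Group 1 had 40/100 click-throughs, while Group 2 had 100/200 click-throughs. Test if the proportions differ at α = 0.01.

p̂₁ = 0.4, p̂₂ = 0.5, pooled p̂ = 0.467. z = -1.637. Critical: ±2.576. Fail to reject H₀.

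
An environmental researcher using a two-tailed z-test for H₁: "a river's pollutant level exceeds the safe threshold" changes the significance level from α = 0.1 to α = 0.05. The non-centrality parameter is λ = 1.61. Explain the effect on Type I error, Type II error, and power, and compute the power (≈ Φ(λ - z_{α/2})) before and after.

Decreasing α from 0.1 to 0.05:
• Type I error rate decreases (α is the Type I rate by definition).
• Critical value moves from z_{α/2} = 1.645 to 1.96, so power = Φ(λ - z_{α/2}) goes from Φ(1.61 - 1.645) = 0.486 to Φ(1.61 - 1.96) = 0.363.
• Type II error rate β = 1 - power therefore increases (0.514 → 0.637).
Appropriate when false positives are costly — here, shutting down a compliant factory unnecessarily.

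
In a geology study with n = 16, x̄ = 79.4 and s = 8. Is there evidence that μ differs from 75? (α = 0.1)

t = (x̄ - μ₀)/(s/√n) = (79.4 - 75)/(8/√16) = 2.2. df = 15, critical t = ±1.753. Reject H₀.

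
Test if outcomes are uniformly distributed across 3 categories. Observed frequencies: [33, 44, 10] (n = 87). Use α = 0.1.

Expected = 29 each. χ² = Σ(O-E)²/E = 20.759. df = 2, critical value = 4.605. Reject H₀.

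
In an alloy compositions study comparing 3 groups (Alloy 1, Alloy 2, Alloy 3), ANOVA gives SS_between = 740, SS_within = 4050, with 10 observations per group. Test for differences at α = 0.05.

df_between = 2, df_within = 27. F = MS_between/MS_within = 370.0/150.0 = 2.467. F_crit ≈ 3.354. Fail to reject H₀.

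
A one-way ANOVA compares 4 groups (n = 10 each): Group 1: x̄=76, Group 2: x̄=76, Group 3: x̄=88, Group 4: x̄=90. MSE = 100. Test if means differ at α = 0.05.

Grand mean = 82.5. SS_between = 1710.0, MS_between = 570.0. F = 5.7, F_crit ≈ 2.866. Reject H₀.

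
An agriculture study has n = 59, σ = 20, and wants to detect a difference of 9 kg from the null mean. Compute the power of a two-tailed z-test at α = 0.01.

SE = σ/√n = 20/√59 = 2.604. Non-centrality λ = d/SE = 9/2.604 = 3.457. Power ≈ Φ(λ - z_{α/2}) = Φ(3.457 - 2.576) = Φ(0.881) = 0.811.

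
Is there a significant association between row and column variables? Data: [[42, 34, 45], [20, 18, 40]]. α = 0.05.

χ² = 3.915. df = 2, critical = 5.991. Fail to reject H₀. No evidence of dependence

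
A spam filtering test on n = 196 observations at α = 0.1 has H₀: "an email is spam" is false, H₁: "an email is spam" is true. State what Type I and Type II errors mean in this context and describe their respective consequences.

Type I (false positive): concluding that an email is spam when it is not — a legitimate email is sent to the spam folder and the user misses it. Type II (false negative): failing to conclude that an email is spam when it is — a spam email lands in the inbox. Which is costlier depends on domain priorities and is a judgement call rather than a statistical fact.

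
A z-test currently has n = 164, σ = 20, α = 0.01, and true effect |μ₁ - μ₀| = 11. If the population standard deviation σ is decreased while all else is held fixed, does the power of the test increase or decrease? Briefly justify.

Power increases: a smaller σ shrinks the standard error σ/√n, moving the sampling distribution under H₁ further from the critical value.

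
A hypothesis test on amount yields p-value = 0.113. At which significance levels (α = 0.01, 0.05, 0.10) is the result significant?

p = 0.113. Not significant at any of the given levels.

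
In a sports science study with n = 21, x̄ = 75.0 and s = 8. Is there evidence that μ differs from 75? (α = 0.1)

t = (x̄ - μ₀)/(s/√n) = (75.0 - 75)/(8/√21) = 0.0. df = 20, critical t = ±1.725. Fail to reject H₀.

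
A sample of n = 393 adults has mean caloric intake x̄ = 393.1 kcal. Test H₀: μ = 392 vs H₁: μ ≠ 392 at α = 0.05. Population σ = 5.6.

z = (x̄ - μ₀)/(σ/√n) = (393.1 - 392)/(5.6/√393) = 3.894. Critical value: ±1.96. Since |3.894| > 1.96, Reject H₀.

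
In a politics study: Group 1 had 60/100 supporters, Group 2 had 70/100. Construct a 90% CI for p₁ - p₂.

p̂₁ = 0.6, p̂₂ = 0.7. Difference = -0.1. CI = (-0.21, 0.01)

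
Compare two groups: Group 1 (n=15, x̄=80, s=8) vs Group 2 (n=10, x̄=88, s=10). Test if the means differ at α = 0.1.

Pooled sp = 8.84. t = -2.218, df = 23. Critical t = ±1.714. Reject H₀.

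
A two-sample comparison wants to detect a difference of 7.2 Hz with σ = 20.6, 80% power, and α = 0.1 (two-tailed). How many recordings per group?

n per group = 2(z_α/2 + z_β)²σ²/d² = 2×(1.645 + 0.84)²×20.6²/7.2² = 101.1 → n = 102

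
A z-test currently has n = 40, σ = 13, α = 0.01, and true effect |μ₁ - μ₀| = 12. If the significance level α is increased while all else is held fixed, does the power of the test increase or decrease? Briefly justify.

Power increases: a larger α lowers the critical value, so more of the H₁ sampling distribution falls in the rejection region.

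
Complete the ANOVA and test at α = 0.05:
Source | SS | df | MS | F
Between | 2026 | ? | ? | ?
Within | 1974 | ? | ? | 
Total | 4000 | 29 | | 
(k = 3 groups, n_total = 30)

df_between = 2, df_within = 27. MS_between = 1013.0, MS_within = 73.11. F = 13.856, F_crit ≈ 3.354. Reject H₀.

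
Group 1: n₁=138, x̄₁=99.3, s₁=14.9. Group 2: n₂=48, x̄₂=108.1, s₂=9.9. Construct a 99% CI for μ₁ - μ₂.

Difference = -8.8. SE = √(14.9²/138 + 9.9²/48) = 1.911. CI = (-13.72, -3.88)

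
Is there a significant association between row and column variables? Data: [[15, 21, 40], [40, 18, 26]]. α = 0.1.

χ² = 14.2. df = 2, critical = 4.605. Reject H₀. Variables are dependent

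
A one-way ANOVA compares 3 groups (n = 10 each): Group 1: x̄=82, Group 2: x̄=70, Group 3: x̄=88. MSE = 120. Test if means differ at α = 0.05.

Grand mean = 80.0. SS_between = 1680.0, MS_between = 840.0. F = 7.0, F_crit ≈ 3.354. Reject H₀.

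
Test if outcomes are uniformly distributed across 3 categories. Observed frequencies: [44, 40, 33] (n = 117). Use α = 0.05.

Expected = 39 each. χ² = Σ(O-E)²/E = 1.59. df = 2, critical value = 5.991. Fail to reject H₀.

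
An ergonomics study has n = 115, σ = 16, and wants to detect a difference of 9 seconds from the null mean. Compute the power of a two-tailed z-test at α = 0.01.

SE = σ/√n = 16/√115 = 1.492. Non-centrality λ = d/SE = 9/1.492 = 6.032. Power ≈ Φ(λ - z_{α/2}) = Φ(6.032 - 2.576) = Φ(3.456) = 1.0.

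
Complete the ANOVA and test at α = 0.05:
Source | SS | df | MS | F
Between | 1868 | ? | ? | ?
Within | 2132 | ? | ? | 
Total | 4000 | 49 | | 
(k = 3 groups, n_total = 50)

df_between = 2, df_within = 47. MS_between = 934.0, MS_within = 45.36. F = 20.59, F_crit ≈ 3.195. Reject H₀.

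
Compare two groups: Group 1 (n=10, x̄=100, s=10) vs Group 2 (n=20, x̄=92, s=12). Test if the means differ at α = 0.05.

Pooled sp = 11.4. t = 1.813, df = 28. Critical t = ±2.048. Fail to reject H₀.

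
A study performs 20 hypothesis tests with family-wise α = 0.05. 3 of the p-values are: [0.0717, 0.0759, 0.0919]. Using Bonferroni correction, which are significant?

Bonferroni α = 0.05/20 = 0.0025. None of the given p-values are significant.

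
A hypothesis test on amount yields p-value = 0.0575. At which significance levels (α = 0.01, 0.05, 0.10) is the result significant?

p = 0.0575. Significant at: α = 0.1.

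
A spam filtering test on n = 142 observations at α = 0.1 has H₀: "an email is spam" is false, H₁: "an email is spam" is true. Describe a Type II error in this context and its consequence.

Type II error: failing to reject H₀ when it is false — concluding that an email is spam is not supported when in fact it is. Consequence: a spam email lands in the inbox.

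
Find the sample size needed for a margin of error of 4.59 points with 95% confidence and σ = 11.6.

n = (z*σ/E)² = (1.96×11.6/4.59)² = 24.5 → n = 25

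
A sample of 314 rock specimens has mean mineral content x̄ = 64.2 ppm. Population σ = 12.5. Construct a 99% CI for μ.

CI = x̄ ± z*(σ/√n) = 64.2 ± 2.576(12.5/√314) = 64.2 ± 1.82 = (62.38, 66.02)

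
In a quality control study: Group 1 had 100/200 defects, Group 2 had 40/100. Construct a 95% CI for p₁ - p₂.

p̂₁ = 0.5, p̂₂ = 0.4. Difference = 0.1. CI = (-0.018, 0.218)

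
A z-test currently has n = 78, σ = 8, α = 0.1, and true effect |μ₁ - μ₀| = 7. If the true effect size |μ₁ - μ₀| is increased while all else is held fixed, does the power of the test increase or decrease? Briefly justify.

Power increases: a larger true effect increases the non-centrality λ = |μ₁ - μ₀|/(σ/√n).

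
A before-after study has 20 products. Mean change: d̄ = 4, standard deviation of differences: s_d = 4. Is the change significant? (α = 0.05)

t = d̄/(s_d/√n) = 4/(4/√20) = 4.472. df = 19, critical t = ±2.093. Reject H₀.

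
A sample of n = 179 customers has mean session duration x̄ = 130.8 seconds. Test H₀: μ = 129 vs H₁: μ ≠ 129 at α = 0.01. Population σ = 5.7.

z = (x̄ - μ₀)/(σ/√n) = (130.8 - 129)/(5.7/√179) = 4.225. Critical value: ±2.576. Since |4.225| > 2.576, Reject H₀.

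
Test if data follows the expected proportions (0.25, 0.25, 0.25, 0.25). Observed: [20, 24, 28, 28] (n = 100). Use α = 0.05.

Expected: [25.0, 25.0, 25.0, 25.0]. χ² = 1.76. df = 3, critical = 7.815. Fail to reject H₀.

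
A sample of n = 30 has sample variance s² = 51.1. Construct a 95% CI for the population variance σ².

df = 29. χ²_{0.025} = 45.722, χ²_{0.975} = 16.047. CI for σ² = ((n-1)s²/χ²_{α/2}, (n-1)s²/χ²_{1-α/2}) = (29·51.1/45.722, 29·51.1/16.047) = (32.41, 92.35)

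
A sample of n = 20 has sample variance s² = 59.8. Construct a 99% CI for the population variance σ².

df = 19. χ²_{0.005} = 38.582, χ²_{0.995} = 6.844. CI for σ² = ((n-1)s²/χ²_{α/2}, (n-1)s²/χ²_{1-α/2}) = (19·59.8/38.582, 19·59.8/6.844) = (29.45, 166.01)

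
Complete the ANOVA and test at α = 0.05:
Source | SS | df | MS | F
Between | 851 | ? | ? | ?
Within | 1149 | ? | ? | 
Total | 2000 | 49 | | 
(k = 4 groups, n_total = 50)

df_between = 3, df_within = 46. MS_between = 283.67, MS_within = 24.98. F = 11.357, F_crit ≈ 2.807. Reject H₀.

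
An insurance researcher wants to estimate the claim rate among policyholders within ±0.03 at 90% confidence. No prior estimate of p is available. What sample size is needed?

Conservative approach: use p = 0.5 (maximizes p(1-p) = 0.25). n = z²(0.25)/E² = 1.645²×0.25/0.03² = 751.7 → n = 752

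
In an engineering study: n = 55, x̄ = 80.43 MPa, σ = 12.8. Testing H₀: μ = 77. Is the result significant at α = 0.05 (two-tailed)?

z = (80.43 - 77)/(12.8/√55) = 1.987. Since |z| > 1.96, significant at α = 0.05.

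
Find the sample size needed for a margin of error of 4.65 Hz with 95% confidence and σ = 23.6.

n = (z*σ/E)² = (1.96×23.6/4.65)² = 99.0 → n = 99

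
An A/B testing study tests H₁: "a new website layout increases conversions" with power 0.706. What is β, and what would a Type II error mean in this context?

β = 1 - power = 1 - 0.706 = 0.294. A Type II error is failing to reject H₀ when H₀ is false (false negative) — here, failing to conclude that a new website layout increases conversions when in fact it is true. Consequence: discarding a layout that would have improved conversions — lost revenue.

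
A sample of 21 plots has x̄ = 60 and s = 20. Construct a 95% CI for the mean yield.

CI = x̄ ± t*(s/√n) = 60 ± 2.086(20/√21) = (50.9, 69.1)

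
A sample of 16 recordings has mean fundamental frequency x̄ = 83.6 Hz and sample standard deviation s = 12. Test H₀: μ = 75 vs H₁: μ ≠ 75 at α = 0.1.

t = (x̄ - μ₀)/(s/√n) = (83.6 - 75)/(12/√16) = 2.867. df = 15, critical t = ±1.753. Reject H₀.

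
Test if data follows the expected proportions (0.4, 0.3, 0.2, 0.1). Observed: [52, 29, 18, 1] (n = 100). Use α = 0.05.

Expected: [40.0, 30.0, 20.0, 10.0]. χ² = 11.933. df = 3, critical = 7.815. Reject H₀.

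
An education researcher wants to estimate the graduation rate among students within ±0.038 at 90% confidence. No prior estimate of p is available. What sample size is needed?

Conservative approach: use p = 0.5 (maximizes p(1-p) = 0.25). n = z²(0.25)/E² = 1.645²×0.25/0.038² = 468.5 → n = 469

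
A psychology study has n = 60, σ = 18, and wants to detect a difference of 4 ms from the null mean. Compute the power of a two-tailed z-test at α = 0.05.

SE = σ/√n = 18/√60 = 2.324. Non-centrality λ = d/SE = 4/2.324 = 1.721. Power ≈ Φ(λ - z_{α/2}) = Φ(1.721 - 1.96) = Φ(-0.239) = 0.406.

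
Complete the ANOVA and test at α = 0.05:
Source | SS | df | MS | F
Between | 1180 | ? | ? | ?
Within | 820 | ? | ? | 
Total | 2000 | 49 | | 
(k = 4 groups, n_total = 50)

df_between = 3, df_within = 46. MS_between = 393.33, MS_within = 17.83. F = 22.065, F_crit ≈ 2.807. Reject H₀.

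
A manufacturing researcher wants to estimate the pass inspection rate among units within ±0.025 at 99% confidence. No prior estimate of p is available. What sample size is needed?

Conservative approach: use p = 0.5 (maximizes p(1-p) = 0.25). n = z²(0.25)/E² = 2.576²×0.25/0.025² = 2654.3 → n = 2655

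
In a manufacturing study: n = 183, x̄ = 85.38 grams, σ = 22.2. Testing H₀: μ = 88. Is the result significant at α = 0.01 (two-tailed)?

z = (85.38 - 88)/(22.2/√183) = -1.597. Since |z| ≤ 2.576, not significant at α = 0.01.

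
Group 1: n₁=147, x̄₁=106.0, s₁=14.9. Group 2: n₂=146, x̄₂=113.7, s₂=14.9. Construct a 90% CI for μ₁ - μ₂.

Difference = -7.7. SE = √(14.9²/147 + 14.9²/146) = 1.741. CI = (-10.56, -4.84)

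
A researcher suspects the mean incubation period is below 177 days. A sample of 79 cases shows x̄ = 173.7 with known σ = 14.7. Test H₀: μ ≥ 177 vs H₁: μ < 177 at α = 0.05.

z = -1.995. Critical value: -1.645. Reject H₀.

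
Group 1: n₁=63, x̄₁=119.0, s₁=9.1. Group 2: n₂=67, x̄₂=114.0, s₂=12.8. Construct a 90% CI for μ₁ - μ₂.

Difference = 5.0. SE = √(9.1²/63 + 12.8²/67) = 1.939. CI = (1.81, 8.19)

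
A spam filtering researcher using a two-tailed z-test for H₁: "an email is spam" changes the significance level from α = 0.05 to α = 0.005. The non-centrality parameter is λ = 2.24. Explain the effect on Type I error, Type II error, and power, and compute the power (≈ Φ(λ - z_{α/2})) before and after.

Decreasing α from 0.05 to 0.005:
• Type I error rate decreases (α is the Type I rate by definition).
• Critical value moves from z_{α/2} = 1.96 to 2.807, so power = Φ(λ - z_{α/2}) goes from Φ(2.24 - 1.96) = 0.61 to Φ(2.24 - 2.807) = 0.285.
• Type II error rate β = 1 - power therefore increases (0.39 → 0.715).
Appropriate when false positives are costly — here, a legitimate email is sent to the spam folder and the user misses it.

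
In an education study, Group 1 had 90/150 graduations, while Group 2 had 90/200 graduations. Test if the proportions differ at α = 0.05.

p̂₁ = 0.6, p̂₂ = 0.45, pooled p̂ = 0.514. z = 2.779. Critical: ±1.96. Reject H₀.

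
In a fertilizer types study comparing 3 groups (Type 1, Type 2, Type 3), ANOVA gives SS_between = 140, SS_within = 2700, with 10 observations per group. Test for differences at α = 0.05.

df_between = 2, df_within = 27. F = MS_between/MS_within = 70.0/100.0 = 0.7. F_crit ≈ 3.354. Fail to reject H₀.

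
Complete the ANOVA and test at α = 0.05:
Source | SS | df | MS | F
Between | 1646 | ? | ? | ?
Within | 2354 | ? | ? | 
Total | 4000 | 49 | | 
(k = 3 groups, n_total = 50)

df_between = 2, df_within = 47. MS_between = 823.0, MS_within = 50.09. F = 16.432, F_crit ≈ 3.195. Reject H₀.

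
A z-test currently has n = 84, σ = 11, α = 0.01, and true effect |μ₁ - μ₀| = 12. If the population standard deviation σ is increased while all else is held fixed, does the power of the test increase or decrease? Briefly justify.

Power decreases: a larger σ inflates the standard error σ/√n, pulling the sampling distribution under H₁ back toward the critical value.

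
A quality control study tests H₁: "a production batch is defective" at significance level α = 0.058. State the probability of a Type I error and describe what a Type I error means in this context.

P(Type I error) = α = 0.058. A Type I error is rejecting H₀ when H₀ is actually true (false positive) — here, concluding that a production batch is defective when in fact this is not the case. Consequence: scrapping a good batch — wasted material and cost for no reason.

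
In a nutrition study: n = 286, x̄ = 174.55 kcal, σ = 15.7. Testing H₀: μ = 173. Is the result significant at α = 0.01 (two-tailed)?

z = (174.55 - 173)/(15.7/√286) = 1.67. Since |z| ≤ 2.576, not significant at α = 0.01.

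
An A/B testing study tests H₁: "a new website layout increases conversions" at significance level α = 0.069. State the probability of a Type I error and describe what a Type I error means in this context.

P(Type I error) = α = 0.069. A Type I error is rejecting H₀ when H₀ is actually true (false positive) — here, concluding that a new website layout increases conversions when in fact this is not the case. Consequence: rolling out a layout that doesn't actually help — wasted engineering effort.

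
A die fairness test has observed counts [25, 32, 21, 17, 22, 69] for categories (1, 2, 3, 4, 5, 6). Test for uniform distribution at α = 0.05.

Expected = 31 each. χ² = Σ(O-E)²/E = 59.935. df = 5, critical value = 11.07. Reject H₀.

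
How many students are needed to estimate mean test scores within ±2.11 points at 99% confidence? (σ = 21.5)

n = (z*σ/E)² = (2.576×21.5/2.11)² = 689.0 → n = 689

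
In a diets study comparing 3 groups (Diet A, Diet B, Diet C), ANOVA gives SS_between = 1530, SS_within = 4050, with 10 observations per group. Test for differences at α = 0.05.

df_between = 2, df_within = 27. F = MS_between/MS_within = 765.0/150.0 = 5.1. F_crit ≈ 3.354. Reject H₀. At least one mean differs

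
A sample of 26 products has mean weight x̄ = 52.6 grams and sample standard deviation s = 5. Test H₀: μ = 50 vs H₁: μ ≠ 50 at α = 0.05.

t = (x̄ - μ₀)/(s/√n) = (52.6 - 50)/(5/√26) = 2.651. df = 25, critical t = ±2.06. Reject H₀.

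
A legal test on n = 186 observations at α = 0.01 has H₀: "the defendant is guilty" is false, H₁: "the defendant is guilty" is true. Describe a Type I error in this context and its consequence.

Type I error: rejecting H₀ when it is true — concluding that the defendant is guilty when in fact it is not. Consequence: convicting an innocent person.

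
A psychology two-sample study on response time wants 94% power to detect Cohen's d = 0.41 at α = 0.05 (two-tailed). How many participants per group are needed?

z_{α/2} = 1.96, z_β = Φ⁻¹(0.94) = 1.555. For small effect (d = 0.41): n per group = 2(z_{α/2} + z_β)²/d² = 2(1.96 + 1.555)²/0.41² = 147.0 → 147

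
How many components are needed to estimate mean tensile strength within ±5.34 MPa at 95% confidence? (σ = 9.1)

n = (z*σ/E)² = (1.96×9.1/5.34)² = 11.2 → n = 12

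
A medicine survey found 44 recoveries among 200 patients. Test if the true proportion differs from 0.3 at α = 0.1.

p̂ = 0.22, p₀ = 0.3. z = (p̂ - p₀)/√(p₀(1-p₀)/n) = -2.469. Critical: ±1.645. Reject H₀.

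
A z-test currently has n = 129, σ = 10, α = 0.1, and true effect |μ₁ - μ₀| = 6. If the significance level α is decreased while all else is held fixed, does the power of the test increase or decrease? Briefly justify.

Power decreases: a smaller α raises the critical value, so less of the H₁ sampling distribution falls in the rejection region.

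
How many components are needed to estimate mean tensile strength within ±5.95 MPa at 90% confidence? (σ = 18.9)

n = (z*σ/E)² = (1.645×18.9/5.95)² = 27.3 → n = 28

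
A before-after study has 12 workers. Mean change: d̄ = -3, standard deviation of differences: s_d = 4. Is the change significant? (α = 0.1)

t = d̄/(s_d/√n) = -3/(4/√12) = -2.598. df = 11, critical t = ±1.796. Reject H₀.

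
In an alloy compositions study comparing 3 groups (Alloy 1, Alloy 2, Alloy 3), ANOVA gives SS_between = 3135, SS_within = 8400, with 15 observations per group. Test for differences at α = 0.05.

df_between = 2, df_within = 42. F = MS_between/MS_within = 1567.5/200.0 = 7.838. F_crit ≈ 3.22. Reject H₀. At least one mean differs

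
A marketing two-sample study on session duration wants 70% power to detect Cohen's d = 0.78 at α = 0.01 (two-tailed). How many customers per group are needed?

z_{α/2} = 2.576, z_β = Φ⁻¹(0.7) = 0.524. For medium effect (d = 0.78): n per group = 2(z_{α/2} + z_β)²/d² = 2(2.576 + 0.524)²/0.78² = 31.6 → 32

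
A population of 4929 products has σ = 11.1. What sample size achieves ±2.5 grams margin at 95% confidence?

Without FPC: n₀ = (1.96×11.1/2.5)² = 75.732. With FPC: n = n₀N/(n₀+N-1) = 74.6 → n = 75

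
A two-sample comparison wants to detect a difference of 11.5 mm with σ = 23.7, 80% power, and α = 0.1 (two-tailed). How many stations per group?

n per group = 2(z_α/2 + z_β)²σ²/d² = 2×(1.645 + 0.84)²×23.7²/11.5² = 52.5 → n = 53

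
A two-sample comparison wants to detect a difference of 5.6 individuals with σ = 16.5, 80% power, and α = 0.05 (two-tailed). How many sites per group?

n per group = 2(z_α/2 + z_β)²σ²/d² = 2×(1.96 + 0.84)²×16.5²/5.6² = 136.1 → n = 137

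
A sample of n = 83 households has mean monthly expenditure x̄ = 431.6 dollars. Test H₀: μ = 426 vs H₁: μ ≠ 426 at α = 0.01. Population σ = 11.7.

z = (x̄ - μ₀)/(σ/√n) = (431.6 - 426)/(11.7/√83) = 4.361. Critical value: ±2.576. Since |4.361| > 2.576, Reject H₀.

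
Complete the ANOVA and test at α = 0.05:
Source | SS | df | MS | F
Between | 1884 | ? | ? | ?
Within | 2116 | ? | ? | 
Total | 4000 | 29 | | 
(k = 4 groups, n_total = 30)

df_between = 3, df_within = 26. MS_between = 628.0, MS_within = 81.38. F = 7.716, F_crit ≈ 2.975. Reject H₀.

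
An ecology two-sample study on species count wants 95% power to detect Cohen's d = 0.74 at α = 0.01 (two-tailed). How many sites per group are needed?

z_{α/2} = 2.576, z_β = Φ⁻¹(0.95) = 1.645. For medium effect (d = 0.74): n per group = 2(z_{α/2} + z_β)²/d² = 2(2.576 + 1.645)²/0.74² = 65.1 → 66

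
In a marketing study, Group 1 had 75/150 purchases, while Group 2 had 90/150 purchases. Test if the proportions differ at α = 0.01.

p̂₁ = 0.5, p̂₂ = 0.6, pooled p̂ = 0.55. z = -1.741. Critical: ±2.576. Fail to reject H₀.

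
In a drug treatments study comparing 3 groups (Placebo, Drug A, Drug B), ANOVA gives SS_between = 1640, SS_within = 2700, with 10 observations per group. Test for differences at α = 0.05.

df_between = 2, df_within = 27. F = MS_between/MS_within = 820.0/100.0 = 8.2. F_crit ≈ 3.354. Reject H₀. At least one mean differs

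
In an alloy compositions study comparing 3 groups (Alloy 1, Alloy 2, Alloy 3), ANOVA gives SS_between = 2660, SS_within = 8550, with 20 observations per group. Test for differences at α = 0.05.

df_between = 2, df_within = 57. F = MS_between/MS_within = 1330.0/150.0 = 8.867. F_crit ≈ 3.159. Reject H₀. At least one mean differs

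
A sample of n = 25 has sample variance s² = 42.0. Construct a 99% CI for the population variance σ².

df = 24. χ²_{0.005} = 45.559, χ²_{0.995} = 9.886. CI for σ² = ((n-1)s²/χ²_{α/2}, (n-1)s²/χ²_{1-α/2}) = (24·42.0/45.559, 24·42.0/9.886) = (22.13, 101.96)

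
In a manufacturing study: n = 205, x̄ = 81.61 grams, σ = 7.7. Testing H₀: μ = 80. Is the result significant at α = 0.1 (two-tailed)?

z = (81.61 - 80)/(7.7/√205) = 2.994. Since |z| > 1.645, significant at α = 0.1.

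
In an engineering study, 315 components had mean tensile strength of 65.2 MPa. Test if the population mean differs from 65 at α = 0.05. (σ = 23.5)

z = (x̄ - μ₀)/(σ/√n) = (65.2 - 65)/(23.5/√315) = 0.151. Critical value: ±1.96. Since |0.151| ≤ 1.96, Fail to reject H₀.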